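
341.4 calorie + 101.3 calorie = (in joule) 1852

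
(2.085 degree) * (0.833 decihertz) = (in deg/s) 0.1737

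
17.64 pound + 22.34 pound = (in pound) 39.98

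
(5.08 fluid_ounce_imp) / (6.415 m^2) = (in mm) 0.0225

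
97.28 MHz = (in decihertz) 9.728e+08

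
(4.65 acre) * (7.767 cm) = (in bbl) 9193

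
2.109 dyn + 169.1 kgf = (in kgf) 169.1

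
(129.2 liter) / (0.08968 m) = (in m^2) 1.441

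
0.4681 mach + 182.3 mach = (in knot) 1.21e+05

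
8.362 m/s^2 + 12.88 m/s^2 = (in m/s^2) 21.24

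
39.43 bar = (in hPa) 3.943e+04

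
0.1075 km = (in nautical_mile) 0.05805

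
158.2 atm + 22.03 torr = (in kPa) 1.603e+04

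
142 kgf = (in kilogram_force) 142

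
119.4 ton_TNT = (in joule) 4.996e+11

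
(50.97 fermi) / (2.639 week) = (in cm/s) 3.193e-18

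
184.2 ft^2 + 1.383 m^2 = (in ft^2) 199.1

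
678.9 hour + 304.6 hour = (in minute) 5.901e+04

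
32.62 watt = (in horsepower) 0.04374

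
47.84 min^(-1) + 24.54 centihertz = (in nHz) 1.043e+09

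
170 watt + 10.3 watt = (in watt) 180.3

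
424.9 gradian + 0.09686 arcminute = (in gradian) 424.9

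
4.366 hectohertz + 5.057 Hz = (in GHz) 4.417e-07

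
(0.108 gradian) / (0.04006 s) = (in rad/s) 0.04235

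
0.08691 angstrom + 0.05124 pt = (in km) 1.808e-08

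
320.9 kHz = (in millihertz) 3.209e+08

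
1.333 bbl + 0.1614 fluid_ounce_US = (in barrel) 1.333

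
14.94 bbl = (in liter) 2375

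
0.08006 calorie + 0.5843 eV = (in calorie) 0.08006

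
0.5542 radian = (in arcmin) 1905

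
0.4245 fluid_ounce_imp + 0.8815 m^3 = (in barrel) 5.545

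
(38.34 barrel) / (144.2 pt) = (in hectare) 0.01198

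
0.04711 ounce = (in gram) 1.336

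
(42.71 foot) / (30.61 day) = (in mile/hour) 1.101e-05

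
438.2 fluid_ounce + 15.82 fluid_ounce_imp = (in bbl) 0.08434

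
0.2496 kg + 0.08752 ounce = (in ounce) 8.892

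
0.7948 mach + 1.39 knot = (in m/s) 271.3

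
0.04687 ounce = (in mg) 1329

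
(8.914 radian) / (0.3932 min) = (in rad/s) 0.3778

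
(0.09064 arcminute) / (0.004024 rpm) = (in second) 0.06257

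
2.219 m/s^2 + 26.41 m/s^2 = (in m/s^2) 28.63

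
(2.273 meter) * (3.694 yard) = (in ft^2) 82.64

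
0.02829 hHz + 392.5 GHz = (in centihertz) 3.925e+13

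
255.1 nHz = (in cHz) 2.551e-05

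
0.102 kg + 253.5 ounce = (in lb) 16.07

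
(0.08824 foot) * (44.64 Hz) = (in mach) 0.003526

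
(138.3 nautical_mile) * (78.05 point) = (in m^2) 7052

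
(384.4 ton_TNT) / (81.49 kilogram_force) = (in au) 0.01345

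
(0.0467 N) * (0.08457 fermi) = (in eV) 24.65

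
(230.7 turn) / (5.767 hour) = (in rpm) 0.6667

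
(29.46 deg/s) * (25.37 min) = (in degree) 4.484e+04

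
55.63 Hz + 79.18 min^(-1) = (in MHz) 5.695e-05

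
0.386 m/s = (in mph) 0.8635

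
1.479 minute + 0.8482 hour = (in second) 3142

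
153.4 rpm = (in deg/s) 920.4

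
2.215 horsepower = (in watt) 1652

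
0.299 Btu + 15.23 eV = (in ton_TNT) 7.54e-08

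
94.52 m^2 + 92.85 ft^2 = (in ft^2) 1110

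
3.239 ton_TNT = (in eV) 8.458e+28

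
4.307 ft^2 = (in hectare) 4.001e-05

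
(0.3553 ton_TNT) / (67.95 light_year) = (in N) 2.312e-09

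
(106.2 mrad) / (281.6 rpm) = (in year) 1.142e-10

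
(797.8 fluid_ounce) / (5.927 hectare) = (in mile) 2.474e-10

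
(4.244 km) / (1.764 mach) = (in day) 8.178e-05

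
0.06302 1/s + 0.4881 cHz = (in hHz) 0.000679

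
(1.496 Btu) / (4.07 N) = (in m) 387.8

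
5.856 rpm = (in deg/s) 35.14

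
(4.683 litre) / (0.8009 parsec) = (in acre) 4.682e-23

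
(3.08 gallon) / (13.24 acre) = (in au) 1.455e-18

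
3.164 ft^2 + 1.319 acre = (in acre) 1.319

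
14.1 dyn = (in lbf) 3.17e-05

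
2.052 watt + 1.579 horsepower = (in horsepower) 1.582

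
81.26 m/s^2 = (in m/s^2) 81.26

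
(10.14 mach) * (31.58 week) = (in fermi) 6.594e+25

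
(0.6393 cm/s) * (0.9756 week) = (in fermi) 3.772e+18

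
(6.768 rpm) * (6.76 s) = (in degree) 274.5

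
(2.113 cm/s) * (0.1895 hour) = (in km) 0.01441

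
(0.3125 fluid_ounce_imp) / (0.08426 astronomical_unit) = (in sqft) 7.582e-15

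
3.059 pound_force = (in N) 13.61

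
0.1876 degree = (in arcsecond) 675.4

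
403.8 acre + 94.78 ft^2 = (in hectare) 163.4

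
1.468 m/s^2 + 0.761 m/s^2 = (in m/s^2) 2.229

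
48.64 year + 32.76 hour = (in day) 1.775e+04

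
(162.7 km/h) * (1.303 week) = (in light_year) 3.765e-09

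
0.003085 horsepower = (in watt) 2.3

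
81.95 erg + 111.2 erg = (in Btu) 1.831e-08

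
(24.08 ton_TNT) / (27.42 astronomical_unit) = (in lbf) 0.005522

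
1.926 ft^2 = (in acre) 4.421e-05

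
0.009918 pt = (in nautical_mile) 1.889e-09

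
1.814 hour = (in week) 0.0108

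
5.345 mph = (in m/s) 2.389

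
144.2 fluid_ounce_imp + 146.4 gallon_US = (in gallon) 147.5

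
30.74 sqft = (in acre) 0.0007057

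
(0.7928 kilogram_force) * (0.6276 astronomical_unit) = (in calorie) 1.745e+11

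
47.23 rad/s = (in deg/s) 2706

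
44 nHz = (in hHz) 4.4e-10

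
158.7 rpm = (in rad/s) 16.62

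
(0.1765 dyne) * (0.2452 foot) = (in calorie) 3.153e-08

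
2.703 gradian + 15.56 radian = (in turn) 2.483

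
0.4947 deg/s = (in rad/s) 0.008634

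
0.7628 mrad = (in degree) 0.04371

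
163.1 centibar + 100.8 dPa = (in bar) 1.631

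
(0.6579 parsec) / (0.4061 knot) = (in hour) 2.699e+13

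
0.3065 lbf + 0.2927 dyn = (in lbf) 0.3065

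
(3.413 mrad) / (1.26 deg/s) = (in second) 0.1552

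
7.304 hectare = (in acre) 18.05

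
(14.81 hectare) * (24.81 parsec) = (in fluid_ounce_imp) 3.99e+27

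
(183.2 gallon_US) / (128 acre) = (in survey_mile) 8.319e-10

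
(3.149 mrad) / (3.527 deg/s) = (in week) 8.458e-08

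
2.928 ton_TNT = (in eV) 7.646e+28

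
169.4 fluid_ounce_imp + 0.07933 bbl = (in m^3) 0.01743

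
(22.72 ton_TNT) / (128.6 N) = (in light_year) 7.813e-08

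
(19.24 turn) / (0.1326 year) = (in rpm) 0.0002761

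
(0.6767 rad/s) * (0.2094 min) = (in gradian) 541.3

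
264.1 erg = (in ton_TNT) 6.312e-15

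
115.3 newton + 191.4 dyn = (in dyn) 1.153e+07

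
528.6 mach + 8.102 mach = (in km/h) 6.579e+05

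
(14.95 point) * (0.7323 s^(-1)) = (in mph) 0.008639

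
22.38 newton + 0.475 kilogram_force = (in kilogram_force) 2.757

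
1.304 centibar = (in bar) 0.01304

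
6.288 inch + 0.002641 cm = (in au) 1.068e-12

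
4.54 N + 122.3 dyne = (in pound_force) 1.021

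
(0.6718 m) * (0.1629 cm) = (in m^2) 0.001094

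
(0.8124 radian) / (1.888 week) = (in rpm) 6.794e-06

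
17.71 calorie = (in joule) 74.1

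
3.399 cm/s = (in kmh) 0.1224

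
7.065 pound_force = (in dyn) 3.143e+06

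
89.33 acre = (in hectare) 36.15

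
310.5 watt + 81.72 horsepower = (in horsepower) 82.14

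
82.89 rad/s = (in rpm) 791.5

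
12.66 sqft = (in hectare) 0.0001176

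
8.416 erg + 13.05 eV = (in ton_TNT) 2.011e-16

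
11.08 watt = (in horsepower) 0.01486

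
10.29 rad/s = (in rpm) 98.26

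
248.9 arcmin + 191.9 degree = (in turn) 0.5446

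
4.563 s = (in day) 5.281e-05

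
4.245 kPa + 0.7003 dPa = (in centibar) 4.245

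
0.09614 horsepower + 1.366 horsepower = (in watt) 1090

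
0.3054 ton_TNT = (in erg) 1.278e+16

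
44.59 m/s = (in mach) 0.131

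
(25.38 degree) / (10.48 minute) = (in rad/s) 0.0007045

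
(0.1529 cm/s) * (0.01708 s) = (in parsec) 8.463e-22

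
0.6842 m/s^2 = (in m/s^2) 0.6842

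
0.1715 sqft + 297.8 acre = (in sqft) 1.297e+07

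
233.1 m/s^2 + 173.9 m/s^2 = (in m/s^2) 407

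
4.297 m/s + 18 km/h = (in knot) 18.07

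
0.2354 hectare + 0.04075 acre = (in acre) 0.6224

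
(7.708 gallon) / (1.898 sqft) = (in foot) 0.5429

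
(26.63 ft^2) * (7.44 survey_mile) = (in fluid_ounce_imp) 1.043e+09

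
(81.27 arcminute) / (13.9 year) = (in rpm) 5.15e-10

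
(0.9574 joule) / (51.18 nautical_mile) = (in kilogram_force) 1.03e-06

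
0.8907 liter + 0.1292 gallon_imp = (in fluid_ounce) 49.98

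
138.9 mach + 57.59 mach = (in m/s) 6.69e+04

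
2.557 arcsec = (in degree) 0.0007103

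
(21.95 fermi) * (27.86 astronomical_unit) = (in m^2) 0.09148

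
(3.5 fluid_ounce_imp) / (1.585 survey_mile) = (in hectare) 3.899e-12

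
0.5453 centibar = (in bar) 0.005453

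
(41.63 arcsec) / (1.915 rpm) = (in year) 3.191e-11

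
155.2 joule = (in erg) 1.552e+09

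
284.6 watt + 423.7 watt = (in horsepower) 0.9498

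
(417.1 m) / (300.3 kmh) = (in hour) 0.001389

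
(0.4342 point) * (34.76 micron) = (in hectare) 5.324e-13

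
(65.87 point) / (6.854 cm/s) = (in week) 5.606e-07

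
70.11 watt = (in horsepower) 0.09402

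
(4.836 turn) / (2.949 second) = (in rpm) 98.39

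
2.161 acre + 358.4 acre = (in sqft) 1.571e+07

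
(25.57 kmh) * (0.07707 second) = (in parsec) 1.774e-17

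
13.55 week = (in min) 1.366e+05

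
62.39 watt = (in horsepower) 0.08367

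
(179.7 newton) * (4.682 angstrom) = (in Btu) 7.975e-11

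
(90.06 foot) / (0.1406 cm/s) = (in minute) 325.4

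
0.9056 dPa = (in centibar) 9.056e-05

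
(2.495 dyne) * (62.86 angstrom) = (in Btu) 1.487e-16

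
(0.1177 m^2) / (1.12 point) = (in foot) 977.3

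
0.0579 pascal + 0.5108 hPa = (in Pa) 51.14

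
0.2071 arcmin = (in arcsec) 12.43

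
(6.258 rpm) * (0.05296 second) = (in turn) 0.005524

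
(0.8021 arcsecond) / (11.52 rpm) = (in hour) 8.954e-10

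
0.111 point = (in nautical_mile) 2.114e-08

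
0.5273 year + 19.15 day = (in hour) 5079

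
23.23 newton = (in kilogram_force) 2.369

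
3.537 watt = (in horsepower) 0.004743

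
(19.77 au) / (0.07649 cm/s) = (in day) 4.475e+10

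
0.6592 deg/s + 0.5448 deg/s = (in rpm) 0.2007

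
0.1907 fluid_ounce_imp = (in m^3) 5.418e-06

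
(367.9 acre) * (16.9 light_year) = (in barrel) 1.497e+24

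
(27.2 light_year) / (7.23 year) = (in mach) 3.315e+06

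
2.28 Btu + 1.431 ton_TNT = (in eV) 3.737e+28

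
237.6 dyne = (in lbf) 0.0005341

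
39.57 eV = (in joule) 6.34e-18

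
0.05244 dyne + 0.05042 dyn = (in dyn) 0.1029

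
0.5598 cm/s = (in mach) 1.644e-05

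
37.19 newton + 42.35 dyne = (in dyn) 3.719e+06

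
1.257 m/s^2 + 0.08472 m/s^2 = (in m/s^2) 1.342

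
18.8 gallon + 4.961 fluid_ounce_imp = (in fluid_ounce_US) 2411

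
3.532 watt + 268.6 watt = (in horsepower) 0.3649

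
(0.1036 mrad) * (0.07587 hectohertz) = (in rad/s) 0.000786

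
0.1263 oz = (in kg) 0.003581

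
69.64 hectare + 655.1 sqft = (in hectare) 69.65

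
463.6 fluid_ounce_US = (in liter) 13.71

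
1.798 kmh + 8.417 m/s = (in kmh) 32.1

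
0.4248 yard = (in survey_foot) 1.274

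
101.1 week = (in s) 6.115e+07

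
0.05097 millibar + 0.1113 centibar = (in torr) 0.873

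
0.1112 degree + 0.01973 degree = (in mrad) 2.285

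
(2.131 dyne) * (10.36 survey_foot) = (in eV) 4.2e+14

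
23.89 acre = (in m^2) 9.668e+04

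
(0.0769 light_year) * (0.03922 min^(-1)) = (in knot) 9.244e+11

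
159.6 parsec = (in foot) 1.616e+19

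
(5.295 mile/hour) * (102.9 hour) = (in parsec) 2.842e-11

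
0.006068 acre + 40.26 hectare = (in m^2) 4.026e+05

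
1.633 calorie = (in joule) 6.832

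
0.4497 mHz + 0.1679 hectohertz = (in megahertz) 1.679e-05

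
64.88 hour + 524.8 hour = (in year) 0.06732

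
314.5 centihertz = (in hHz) 0.03145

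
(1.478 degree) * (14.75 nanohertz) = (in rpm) 3.633e-09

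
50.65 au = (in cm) 7.577e+14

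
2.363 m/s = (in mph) 5.286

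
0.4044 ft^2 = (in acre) 9.284e-06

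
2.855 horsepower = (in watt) 2129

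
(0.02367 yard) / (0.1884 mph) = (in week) 4.249e-07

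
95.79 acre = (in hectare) 38.76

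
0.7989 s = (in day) 9.247e-06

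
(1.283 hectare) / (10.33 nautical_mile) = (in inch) 26.4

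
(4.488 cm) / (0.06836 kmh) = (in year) 7.495e-08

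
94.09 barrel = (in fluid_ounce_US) 5.058e+05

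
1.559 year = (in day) 569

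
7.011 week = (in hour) 1178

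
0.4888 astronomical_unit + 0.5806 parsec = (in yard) 1.959e+16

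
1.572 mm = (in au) 1.051e-14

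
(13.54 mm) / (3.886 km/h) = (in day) 1.452e-07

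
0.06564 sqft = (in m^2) 0.006098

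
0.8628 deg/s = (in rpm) 0.1438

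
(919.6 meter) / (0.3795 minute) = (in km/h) 145.4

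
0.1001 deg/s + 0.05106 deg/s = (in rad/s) 0.002638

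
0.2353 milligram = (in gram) 0.0002353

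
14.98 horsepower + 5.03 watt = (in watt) 1.118e+04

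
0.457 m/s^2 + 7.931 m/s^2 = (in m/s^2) 8.388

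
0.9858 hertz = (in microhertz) 9.858e+05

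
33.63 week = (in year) 0.645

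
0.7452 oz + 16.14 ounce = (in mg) 4.787e+05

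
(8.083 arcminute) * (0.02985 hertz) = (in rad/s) 7.018e-05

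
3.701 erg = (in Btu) 3.508e-10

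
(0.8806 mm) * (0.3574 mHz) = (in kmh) 1.133e-06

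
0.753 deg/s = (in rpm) 0.1255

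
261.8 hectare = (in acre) 646.9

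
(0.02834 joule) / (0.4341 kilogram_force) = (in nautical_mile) 3.595e-06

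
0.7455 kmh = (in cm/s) 20.71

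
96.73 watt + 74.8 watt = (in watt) 171.5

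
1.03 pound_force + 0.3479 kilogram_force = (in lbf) 1.797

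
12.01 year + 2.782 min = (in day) 4384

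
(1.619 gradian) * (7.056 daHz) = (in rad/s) 1.794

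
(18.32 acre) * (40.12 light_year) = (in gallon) 7.434e+24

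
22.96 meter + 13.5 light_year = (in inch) 5.028e+18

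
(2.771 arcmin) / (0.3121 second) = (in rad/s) 0.002583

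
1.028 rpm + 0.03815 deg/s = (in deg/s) 6.206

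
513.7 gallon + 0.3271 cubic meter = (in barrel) 14.29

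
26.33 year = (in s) 8.303e+08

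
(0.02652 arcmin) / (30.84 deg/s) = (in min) 2.389e-07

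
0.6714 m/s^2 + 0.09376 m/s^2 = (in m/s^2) 0.7652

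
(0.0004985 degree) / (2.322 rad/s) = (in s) 3.747e-06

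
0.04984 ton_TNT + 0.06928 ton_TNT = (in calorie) 1.191e+08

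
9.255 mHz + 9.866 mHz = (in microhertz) 1.912e+04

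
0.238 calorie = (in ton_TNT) 2.38e-10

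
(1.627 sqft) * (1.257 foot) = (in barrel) 0.3643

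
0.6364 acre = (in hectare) 0.2575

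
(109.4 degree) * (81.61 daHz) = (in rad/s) 1558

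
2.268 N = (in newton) 2.268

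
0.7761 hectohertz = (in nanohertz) 7.761e+10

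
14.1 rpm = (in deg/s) 84.6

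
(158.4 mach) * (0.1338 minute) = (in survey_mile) 269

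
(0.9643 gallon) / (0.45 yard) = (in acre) 2.192e-06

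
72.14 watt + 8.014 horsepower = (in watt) 6048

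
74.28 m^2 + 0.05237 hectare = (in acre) 0.1478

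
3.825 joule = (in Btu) 0.003625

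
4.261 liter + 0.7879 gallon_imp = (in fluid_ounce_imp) 276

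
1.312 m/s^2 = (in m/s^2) 1.312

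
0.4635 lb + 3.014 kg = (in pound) 7.108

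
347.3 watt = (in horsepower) 0.4657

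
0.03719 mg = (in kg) 3.719e-08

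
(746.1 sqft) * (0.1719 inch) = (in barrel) 1.904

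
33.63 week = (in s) 2.034e+07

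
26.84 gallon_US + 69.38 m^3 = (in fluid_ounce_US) 2.349e+06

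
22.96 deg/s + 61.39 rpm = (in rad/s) 6.829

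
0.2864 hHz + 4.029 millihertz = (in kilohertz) 0.02864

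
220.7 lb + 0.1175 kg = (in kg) 100.2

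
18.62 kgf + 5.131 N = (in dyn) 1.877e+07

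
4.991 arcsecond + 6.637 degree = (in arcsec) 2.39e+04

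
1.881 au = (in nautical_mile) 1.519e+08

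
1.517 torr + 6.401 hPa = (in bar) 0.008424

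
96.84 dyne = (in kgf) 9.875e-05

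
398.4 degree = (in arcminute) 2.39e+04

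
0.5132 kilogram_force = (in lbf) 1.131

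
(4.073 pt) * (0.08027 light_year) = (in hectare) 1.091e+08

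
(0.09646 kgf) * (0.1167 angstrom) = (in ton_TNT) 2.638e-21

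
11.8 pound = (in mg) 5.352e+06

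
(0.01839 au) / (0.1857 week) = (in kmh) 8.818e+04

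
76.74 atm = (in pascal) 7.776e+06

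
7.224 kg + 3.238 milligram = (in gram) 7224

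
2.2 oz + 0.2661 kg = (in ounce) 11.59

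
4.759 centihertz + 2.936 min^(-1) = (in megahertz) 9.652e-08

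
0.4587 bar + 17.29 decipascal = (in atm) 0.4527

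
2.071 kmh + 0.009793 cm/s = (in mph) 1.287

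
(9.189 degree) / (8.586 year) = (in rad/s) 5.923e-10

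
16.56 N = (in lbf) 3.723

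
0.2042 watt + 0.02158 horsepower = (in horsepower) 0.02185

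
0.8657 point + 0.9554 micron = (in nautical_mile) 1.654e-07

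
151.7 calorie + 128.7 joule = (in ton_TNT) 1.825e-07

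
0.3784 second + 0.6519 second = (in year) 3.267e-08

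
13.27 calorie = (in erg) 5.552e+08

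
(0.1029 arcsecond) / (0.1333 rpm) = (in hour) 9.927e-09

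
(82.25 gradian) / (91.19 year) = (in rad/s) 4.493e-10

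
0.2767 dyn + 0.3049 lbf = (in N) 1.356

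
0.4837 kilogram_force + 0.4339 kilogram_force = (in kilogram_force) 0.9176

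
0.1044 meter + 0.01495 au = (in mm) 2.236e+12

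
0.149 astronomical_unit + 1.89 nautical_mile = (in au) 0.149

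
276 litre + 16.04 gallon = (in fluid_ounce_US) 1.139e+04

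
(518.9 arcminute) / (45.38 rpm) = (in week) 5.252e-08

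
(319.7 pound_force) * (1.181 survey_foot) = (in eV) 3.195e+21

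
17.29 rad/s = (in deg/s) 990.6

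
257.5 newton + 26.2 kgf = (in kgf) 52.46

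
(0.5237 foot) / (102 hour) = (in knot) 8.45e-07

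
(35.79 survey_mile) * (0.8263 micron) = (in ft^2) 0.5123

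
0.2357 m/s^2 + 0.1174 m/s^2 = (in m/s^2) 0.3531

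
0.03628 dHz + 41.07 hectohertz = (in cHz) 4.107e+05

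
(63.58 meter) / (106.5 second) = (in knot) 1.16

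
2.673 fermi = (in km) 2.673e-18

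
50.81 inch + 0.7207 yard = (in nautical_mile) 0.001053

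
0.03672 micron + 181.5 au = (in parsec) 0.0008799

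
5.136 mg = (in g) 0.005136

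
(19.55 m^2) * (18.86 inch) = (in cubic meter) 9.365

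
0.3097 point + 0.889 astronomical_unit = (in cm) 1.33e+13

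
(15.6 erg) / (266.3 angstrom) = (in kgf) 5.974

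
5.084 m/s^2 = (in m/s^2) 5.084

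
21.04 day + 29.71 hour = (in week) 3.183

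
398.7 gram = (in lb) 0.879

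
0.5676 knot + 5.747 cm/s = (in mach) 0.001026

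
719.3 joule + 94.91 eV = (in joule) 719.3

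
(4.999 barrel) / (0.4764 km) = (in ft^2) 0.01796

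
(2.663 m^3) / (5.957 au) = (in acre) 7.384e-16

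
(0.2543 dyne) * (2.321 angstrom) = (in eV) 3684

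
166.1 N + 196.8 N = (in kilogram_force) 37.01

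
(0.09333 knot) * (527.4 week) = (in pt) 4.341e+10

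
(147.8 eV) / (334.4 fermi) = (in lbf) 1.592e-05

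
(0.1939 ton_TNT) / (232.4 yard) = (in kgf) 3.893e+05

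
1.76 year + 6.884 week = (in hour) 1.657e+04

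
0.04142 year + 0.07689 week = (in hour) 375.8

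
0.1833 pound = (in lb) 0.1833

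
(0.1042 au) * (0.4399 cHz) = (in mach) 2.014e+05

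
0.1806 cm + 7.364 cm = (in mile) 4.688e-05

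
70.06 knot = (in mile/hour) 80.62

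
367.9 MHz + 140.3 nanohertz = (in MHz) 367.9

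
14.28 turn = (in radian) 89.72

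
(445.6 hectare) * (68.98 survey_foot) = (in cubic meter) 9.369e+07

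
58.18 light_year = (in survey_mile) 3.42e+14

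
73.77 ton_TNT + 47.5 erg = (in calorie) 7.377e+10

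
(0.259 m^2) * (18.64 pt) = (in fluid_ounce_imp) 59.94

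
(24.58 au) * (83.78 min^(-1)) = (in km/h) 1.848e+13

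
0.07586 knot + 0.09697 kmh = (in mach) 0.0001937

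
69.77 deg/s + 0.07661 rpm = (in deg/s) 70.23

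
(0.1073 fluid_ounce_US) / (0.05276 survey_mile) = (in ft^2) 4.023e-07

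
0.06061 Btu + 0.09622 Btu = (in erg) 1.655e+09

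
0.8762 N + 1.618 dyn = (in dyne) 8.762e+04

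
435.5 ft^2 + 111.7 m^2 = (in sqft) 1638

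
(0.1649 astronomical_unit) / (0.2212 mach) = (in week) 541.5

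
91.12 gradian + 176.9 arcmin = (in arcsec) 3.058e+05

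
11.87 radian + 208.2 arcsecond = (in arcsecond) 2.449e+06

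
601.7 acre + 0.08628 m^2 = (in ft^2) 2.621e+07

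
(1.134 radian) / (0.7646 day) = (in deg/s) 0.0009835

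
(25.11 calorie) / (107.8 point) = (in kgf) 281.7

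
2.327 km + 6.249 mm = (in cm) 2.327e+05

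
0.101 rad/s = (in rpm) 0.9645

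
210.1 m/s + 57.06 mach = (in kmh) 7.07e+04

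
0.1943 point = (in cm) 0.006854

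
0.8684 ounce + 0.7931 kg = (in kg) 0.8177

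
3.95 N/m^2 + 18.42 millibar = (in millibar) 18.46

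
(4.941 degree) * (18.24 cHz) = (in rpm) 0.1502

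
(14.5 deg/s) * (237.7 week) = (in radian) 3.638e+07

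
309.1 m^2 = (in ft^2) 3327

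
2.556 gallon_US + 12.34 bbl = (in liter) 1972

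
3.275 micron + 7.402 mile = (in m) 1.191e+04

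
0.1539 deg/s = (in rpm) 0.02565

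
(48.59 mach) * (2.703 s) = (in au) 2.989e-07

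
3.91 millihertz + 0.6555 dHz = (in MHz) 6.946e-08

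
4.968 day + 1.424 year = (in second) 4.534e+07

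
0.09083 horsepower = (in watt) 67.73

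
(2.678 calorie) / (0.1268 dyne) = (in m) 8.837e+06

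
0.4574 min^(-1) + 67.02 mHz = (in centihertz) 7.464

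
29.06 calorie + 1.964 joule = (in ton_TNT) 2.953e-08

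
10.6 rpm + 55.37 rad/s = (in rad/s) 56.48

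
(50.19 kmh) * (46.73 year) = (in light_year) 2.172e-06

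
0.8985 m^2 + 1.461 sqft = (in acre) 0.0002556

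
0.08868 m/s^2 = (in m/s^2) 0.08868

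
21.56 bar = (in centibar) 2156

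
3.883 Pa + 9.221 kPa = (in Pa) 9225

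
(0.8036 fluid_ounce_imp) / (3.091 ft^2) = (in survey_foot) 0.0002609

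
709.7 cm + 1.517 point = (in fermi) 7.098e+15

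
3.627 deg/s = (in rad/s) 0.0633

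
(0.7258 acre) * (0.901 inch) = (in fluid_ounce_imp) 2.366e+06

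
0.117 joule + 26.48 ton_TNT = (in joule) 1.108e+11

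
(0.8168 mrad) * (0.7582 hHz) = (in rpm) 0.5914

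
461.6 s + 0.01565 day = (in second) 1814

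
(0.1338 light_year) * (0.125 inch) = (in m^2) 4.019e+12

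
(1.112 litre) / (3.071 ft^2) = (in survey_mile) 2.422e-06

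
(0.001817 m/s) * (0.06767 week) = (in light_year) 7.86e-15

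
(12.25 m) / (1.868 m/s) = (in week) 1.084e-05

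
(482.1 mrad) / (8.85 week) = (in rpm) 8.601e-07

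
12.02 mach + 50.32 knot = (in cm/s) 4.119e+05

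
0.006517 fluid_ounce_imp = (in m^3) 1.852e-07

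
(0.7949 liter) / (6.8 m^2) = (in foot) 0.0003835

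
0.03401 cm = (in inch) 0.01339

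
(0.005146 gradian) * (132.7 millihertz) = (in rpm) 0.0001024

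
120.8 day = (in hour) 2899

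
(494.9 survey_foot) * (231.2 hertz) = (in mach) 102.4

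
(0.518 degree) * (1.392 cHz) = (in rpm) 0.001202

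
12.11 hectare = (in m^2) 1.211e+05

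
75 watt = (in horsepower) 0.1006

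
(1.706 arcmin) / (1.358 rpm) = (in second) 0.00349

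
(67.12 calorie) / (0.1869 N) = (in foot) 4930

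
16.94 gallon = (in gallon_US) 16.94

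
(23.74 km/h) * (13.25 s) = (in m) 87.38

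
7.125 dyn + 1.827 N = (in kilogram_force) 0.1863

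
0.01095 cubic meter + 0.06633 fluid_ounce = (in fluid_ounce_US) 370.3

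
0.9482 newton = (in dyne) 9.482e+04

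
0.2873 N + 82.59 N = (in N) 82.88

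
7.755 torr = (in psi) 0.15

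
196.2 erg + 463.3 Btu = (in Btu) 463.3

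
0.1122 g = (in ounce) 0.003958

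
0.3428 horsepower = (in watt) 255.6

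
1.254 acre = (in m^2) 5075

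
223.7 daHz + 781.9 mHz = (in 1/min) 1.343e+05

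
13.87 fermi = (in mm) 1.387e-11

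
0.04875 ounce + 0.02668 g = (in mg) 1409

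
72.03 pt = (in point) 72.03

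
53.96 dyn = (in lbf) 0.0001213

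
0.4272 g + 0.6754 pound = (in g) 306.8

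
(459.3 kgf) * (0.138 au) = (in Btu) 8.813e+10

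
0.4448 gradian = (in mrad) 6.987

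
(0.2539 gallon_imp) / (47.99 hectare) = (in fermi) 2.405e+06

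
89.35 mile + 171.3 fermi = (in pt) 4.076e+08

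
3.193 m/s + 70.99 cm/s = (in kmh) 14.05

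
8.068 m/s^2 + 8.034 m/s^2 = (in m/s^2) 16.1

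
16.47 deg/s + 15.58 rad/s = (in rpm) 151.5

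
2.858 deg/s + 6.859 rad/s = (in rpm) 65.97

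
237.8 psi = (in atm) 16.18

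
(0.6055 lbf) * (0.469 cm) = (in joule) 0.01263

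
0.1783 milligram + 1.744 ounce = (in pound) 0.109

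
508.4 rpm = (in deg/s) 3050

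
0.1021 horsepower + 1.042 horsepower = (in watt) 853.2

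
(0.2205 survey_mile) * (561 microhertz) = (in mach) 0.0005847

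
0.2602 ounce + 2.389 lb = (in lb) 2.405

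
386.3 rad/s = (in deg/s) 2.213e+04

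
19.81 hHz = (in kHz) 1.981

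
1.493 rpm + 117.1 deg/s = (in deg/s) 126.1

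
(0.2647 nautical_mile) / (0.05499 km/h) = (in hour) 8.915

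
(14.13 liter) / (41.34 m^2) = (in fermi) 3.418e+11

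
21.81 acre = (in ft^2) 9.5e+05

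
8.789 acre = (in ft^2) 3.828e+05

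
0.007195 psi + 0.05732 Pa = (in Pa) 49.67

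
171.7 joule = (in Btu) 0.1627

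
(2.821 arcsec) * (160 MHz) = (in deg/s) 1.254e+05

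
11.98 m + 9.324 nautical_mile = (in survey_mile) 10.74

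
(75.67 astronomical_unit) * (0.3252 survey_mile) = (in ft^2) 6.377e+16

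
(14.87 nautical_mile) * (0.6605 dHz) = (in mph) 4069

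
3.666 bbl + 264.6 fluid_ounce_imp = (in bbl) 3.713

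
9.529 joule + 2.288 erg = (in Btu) 0.009032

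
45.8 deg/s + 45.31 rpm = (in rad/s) 5.544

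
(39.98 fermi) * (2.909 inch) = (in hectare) 2.954e-19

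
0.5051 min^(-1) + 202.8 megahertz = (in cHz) 2.028e+10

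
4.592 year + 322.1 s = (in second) 1.448e+08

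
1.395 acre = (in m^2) 5645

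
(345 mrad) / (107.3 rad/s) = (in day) 3.721e-08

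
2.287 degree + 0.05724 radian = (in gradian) 6.185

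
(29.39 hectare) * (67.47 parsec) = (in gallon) 1.616e+26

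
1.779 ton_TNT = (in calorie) 1.779e+09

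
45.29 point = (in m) 0.01598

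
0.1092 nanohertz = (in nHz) 0.1092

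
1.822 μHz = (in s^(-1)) 1.822e-06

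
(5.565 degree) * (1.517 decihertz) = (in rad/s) 0.01473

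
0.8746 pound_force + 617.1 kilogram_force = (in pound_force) 1361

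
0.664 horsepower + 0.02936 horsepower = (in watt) 517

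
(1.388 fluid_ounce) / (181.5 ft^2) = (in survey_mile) 1.513e-09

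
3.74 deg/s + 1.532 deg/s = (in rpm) 0.8787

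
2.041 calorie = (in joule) 8.54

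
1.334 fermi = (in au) 8.917e-27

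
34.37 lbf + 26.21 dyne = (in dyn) 1.529e+07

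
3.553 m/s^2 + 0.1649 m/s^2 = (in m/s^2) 3.718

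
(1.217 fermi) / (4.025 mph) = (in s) 6.764e-16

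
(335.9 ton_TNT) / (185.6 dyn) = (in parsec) 0.02454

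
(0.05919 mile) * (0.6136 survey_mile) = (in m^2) 9.407e+04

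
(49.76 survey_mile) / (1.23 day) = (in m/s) 0.7535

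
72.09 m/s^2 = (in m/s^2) 72.09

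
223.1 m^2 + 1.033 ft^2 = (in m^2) 223.2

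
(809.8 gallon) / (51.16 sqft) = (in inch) 25.39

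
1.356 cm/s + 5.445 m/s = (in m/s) 5.459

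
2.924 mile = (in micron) 4.706e+09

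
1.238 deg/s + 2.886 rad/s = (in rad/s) 2.908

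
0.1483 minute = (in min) 0.1483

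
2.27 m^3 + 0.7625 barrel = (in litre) 2391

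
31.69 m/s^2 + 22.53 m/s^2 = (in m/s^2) 54.22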